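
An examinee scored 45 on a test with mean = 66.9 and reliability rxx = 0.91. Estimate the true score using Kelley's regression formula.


T_est = rxx * X + (1 - rxx) * mean
T_est = 0.91 * 45 + 0.09 * 66.9
T_est = 40.95 + 6.021
T_est = 46.971

46.971


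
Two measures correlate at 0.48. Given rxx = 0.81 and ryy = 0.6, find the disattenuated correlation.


r_corrected = rxy / sqrt(rxx * ryy)
= 0.48 / sqrt(0.81 * 0.6)
= 0.48 / sqrt(0.486)
= 0.48 / 0.697137
r_corrected = 0.6885

0.6885


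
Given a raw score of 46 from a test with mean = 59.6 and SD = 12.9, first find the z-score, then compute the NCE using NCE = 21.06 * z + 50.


z = (X - mean) / SD = (46 - 59.6) / 12.9
z = -13.6 / 12.9
z = -1.0543
NCE = NCE = 21.06z + 50
Carry z at full precision (z = -13.6 / 12.9) into the conversion:
NCE = 21.06 * (-13.6 / 12.9) + 50 = -286.416 / 12.9 + 50
NCE = -22.2028 + 50
NCE = 27.7972

27.7972


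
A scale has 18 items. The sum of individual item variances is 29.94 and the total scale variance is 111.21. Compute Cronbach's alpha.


alpha = (k/(k-1)) * (1 - sum(si^2)/s_total^2)
= (18/17) * (1 - 29.94/111.21)
alpha = 0.7738

0.7738


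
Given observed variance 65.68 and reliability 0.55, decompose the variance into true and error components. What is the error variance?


var_true = rxx * var_obs = 0.55 * 65.68 = 36.124
var_error = var_obs - var_true
var_error = 65.68 - 36.124
var_error = 29.556

29.556


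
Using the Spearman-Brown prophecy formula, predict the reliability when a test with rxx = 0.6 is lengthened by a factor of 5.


r_new = (n * rxx) / (1 + (n-1) * rxx)
r_new = (5 * 0.6) / (1 + 4 * 0.6)
r_new = 3.0 / 3.4
r_new = 0.8824

0.8824


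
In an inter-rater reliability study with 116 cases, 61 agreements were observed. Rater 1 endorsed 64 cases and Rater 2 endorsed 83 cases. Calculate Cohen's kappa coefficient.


P_o = 61/116 = 0.525862
P_e = (64*83 + 52*33) / 13456 = 0.522295
kappa = (P_o - P_e) / (1 - P_e)
kappa = (0.525862 - 0.522295) / (1 - 0.522295)
kappa = 0.0075

0.0075


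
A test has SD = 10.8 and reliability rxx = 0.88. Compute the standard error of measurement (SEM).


SEM = SD * sqrt(1 - rxx)
SEM = 10.8 * sqrt(1 - 0.88)
SEM = 10.8 * sqrt(0.12) = 10.8 * 0.34641
SEM = 3.7412

3.7412


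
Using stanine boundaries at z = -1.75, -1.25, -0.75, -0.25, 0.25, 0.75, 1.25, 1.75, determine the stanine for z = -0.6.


Stanine boundaries: [-1.75, -1.25, -0.75, -0.25, 0.25, 0.75, 1.25, 1.75]
z = -0.6
Check each boundary:
  z >= -1.75 -> could be stanine 2
  z >= -1.25 -> could be stanine 3
  z >= -0.75 -> could be stanine 4
  z < -0.25
  z < 0.25
  z < 0.75
  z < 1.25
  z < 1.75
Highest qualifying boundary gives stanine = 4

4


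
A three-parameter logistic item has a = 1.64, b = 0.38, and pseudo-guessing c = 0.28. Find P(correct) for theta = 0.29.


logit = 1.64*(0.29 - 0.38) = -0.1476
P* = 1/(1 + exp(--0.1476)) = 0.4632
P = 0.28 + (1 - 0.28) * 0.4632
P = 0.6135

0.6135


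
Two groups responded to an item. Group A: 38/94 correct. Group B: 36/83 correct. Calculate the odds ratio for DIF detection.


Odds_A = 38/56 = 0.6786
Odds_B = 36/47 = 0.766
OR = Odds_A / Odds_B = 0.6786 / 0.766
Exactly, OR = (38 * 47) / (56 * 36) = 1786 / 2016
OR = 0.8859

0.8859


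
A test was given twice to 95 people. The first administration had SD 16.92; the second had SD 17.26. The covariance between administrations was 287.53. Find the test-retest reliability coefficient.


r = cov(X,Y) / (SD_X * SD_Y)
r = 287.53 / (16.92 * 17.26)
r = 287.53 / 292.0392
r = 0.9846

0.9846


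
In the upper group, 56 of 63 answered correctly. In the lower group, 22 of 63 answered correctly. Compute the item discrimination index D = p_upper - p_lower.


p_upper = 56/63 = 0.8889
p_lower = 22/63 = 0.3492
D = 0.8889 - 0.3492 = 0.5397

0.5397


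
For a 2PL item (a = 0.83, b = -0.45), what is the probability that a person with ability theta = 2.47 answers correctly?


a*(theta - b) = 0.83 * (2.47 - -0.45) = 2.4236
exp(-2.4236) = 0.0886
P = 1 / (1 + 0.0886)
P = 0.9186

0.9186


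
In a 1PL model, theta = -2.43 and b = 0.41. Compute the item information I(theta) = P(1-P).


P = 1/(1+exp(-(-2.43-0.41))) = 0.0552
I = P*(1-P) = 0.0552 * 0.9448
I = 0.0522

0.0522


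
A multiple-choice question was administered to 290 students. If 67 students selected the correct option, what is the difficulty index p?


Item difficulty p = number correct / total examinees
p = 67 / 290
p = 0.231

0.231


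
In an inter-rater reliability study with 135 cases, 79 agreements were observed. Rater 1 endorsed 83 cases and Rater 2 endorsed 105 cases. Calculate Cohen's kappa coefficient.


P_o = 79/135 = 0.585185
P_e = (83*105 + 52*30) / 18225 = 0.563786
kappa = (P_o - P_e) / (1 - P_e)
kappa = (0.585185 - 0.563786) / (1 - 0.563786)
kappa = 0.0491

0.0491


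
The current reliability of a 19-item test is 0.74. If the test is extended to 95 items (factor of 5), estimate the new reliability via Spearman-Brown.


r_new = (n * rxx) / (1 + (n-1) * rxx)
r_new = (5 * 0.74) / (1 + 4 * 0.74)
r_new = 3.7 / 3.96
r_new = 0.9343

0.9343


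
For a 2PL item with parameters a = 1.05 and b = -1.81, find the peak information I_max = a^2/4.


For 2PL, max info at theta = b = -1.81
I_max = a^2 / 4 = 1.05^2 / 4
= 1.1025 / 4
I_max = 0.2756

0.2756


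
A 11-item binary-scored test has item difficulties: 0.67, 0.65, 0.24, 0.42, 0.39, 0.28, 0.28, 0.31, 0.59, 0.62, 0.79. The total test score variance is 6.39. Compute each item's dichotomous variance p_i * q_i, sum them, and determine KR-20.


For each item, compute p_i * q_i:
  Item 1: 0.67 * 0.33 = 0.2211
  Item 2: 0.65 * 0.35 = 0.2275
  Item 3: 0.24 * 0.76 = 0.1824
  Item 4: 0.42 * 0.58 = 0.2436
  Item 5: 0.39 * 0.61 = 0.2379
  Item 6: 0.28 * 0.72 = 0.2016
  Item 7: 0.28 * 0.72 = 0.2016
  Item 8: 0.31 * 0.69 = 0.2139
  Item 9: 0.59 * 0.41 = 0.2419
  Item 10: 0.62 * 0.38 = 0.2356
  Item 11: 0.79 * 0.21 = 0.1659
Sum(p_i * q_i) = 0.2211 + 0.2275 + 0.1824 + 0.2436 + 0.2379 + 0.2016 + 0.2016 + 0.2139 + 0.2419 + 0.2356 + 0.1659 = 2.373
KR-20 = (k/(k-1)) * (1 - Sum(p_i*q_i) / Var_total)
= (11/10) * (1 - 2.373/6.39)
= 1.1 * 0.6286
KR-20 = 0.6915

0.6915


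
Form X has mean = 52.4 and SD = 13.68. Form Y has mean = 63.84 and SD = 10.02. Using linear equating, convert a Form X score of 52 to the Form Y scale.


slope = SD_Y / SD_X = 10.02 / 13.68 ~ 0.7325
intercept = mean_Y - slope * mean_X = 63.84 - (10.02 / 13.68) * 52.4 ~ 25.4593
Y = slope * X + intercept. To avoid rounding drift from the rounded slope/intercept, evaluate the equivalent form Y = mean_Y + SD_Y * (X - mean_X) / SD_X at full precision:
Y = 63.84 + 10.02 * (52 - 52.4) / 13.68
Y = 63.84 - 10.02 * 0.4 / 13.68
Y = 63.84 - 4.008 / 13.68
Y = 63.84 - 0.293
Y = 63.547

63.547


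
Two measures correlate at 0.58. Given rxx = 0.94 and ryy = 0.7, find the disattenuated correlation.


r_corrected = rxy / sqrt(rxx * ryy)
= 0.58 / sqrt(0.94 * 0.7)
= 0.58 / sqrt(0.658)
= 0.58 / 0.811172
r_corrected = 0.715

0.715


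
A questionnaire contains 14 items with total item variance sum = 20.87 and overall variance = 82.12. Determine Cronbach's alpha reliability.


alpha = (k/(k-1)) * (1 - sum(si^2)/s_total^2)
= (14/13) * (1 - 20.87/82.12)
alpha = 0.8032

0.8032


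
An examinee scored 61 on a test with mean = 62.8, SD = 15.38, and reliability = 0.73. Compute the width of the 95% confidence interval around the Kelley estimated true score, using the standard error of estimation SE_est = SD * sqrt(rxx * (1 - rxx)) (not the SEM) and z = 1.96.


True score estimate = 0.73*61 + 0.27*62.8 = 61.486
SE_est = SD * sqrt(rxx * (1 - rxx)) = 15.38 * sqrt(0.73 * 0.27) = 15.38 * sqrt(0.1971) = 6.828096
CI = T_est +/- z * SE_est, so width = 2 * z * SE_est = 2 * 1.96 * 6.828096
Width = 26.7661

26.7661


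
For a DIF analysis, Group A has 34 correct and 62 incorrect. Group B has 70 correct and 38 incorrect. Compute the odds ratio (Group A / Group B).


Odds_A = 34/62 = 0.5484
Odds_B = 70/38 = 1.8421
OR = Odds_A / Odds_B = 0.5484 / 1.8421
Exactly, OR = (34 * 38) / (62 * 70) = 1292 / 4340
OR = 0.2977

0.2977


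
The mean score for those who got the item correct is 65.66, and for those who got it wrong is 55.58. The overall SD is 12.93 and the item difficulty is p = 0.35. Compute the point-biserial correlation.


q = 1 - p = 0.65
rpb = ((M1 - M0) / SD) * sqrt(p * q)
rpb = ((65.66 - 55.58) / 12.93) * sqrt(0.35 * 0.65)
rpb = 0.3718

0.3718


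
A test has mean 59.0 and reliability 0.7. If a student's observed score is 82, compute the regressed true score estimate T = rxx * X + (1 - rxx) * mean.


T_est = rxx * X + (1 - rxx) * mean
T_est = 0.7 * 82 + 0.3 * 59.0
T_est = 57.4 + 17.7
T_est = 75.1

75.1


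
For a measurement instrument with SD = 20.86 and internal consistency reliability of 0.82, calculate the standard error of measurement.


SEM = SD * sqrt(1 - rxx)
SEM = 20.86 * sqrt(1 - 0.82)
SEM = 20.86 * sqrt(0.18) = 20.86 * 0.424264
SEM = 8.8501

8.8501


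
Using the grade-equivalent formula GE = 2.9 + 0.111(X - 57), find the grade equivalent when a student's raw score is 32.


raw - median = 32 - 57 = -25
slope * diff = 0.111 * -25 = -2.775
GE = 2.9 + -2.775
GE = 0.125

0.125


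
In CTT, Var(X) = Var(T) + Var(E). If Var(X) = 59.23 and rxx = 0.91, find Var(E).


var_true = rxx * var_obs = 0.91 * 59.23 = 53.8993
var_error = var_obs - var_true
var_error = 59.23 - 53.8993
var_error = 5.3307

5.3307


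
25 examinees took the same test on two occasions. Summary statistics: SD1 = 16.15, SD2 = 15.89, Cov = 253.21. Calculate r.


r = cov(X,Y) / (SD_X * SD_Y)
r = 253.21 / (16.15 * 15.89)
r = 253.21 / 256.6235
r = 0.9867

0.9867


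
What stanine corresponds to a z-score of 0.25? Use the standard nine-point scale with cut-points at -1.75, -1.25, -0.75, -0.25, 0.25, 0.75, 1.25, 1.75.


Stanine boundaries: [-1.75, -1.25, -0.75, -0.25, 0.25, 0.75, 1.25, 1.75]
z = 0.25
Check each boundary:
  z >= -1.75 -> could be stanine 2
  z >= -1.25 -> could be stanine 3
  z >= -0.75 -> could be stanine 4
  z >= -0.25 -> could be stanine 5
  z >= 0.25 -> could be stanine 6
  z < 0.75
  z < 1.25
  z < 1.75
Highest qualifying boundary gives stanine = 6

6


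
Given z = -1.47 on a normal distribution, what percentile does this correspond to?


CDF(z) = 0.5 * (1 + erf(z/sqrt(2)))
erf(-1.0394) = -0.8584
CDF = 0.0708
Percentile rank = 0.0708 * 100 = 7.08

7.08


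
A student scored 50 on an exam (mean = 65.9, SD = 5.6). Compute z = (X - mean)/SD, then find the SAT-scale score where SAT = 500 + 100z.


z = (X - mean) / SD = (50 - 65.9) / 5.6
z = -15.9 / 5.6
z = -2.8393
SAT-scale = SAT = 500 + 100z
Carry z at full precision (z = -15.9 / 5.6) into the conversion:
SAT-scale = 500 + 100 * (-15.9 / 5.6) = 500 + -1590 / 5.6
SAT-scale = 500 + -283.9286
SAT-scale = 216.0714

216.0714


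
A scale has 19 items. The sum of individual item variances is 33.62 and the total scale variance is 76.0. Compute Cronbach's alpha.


alpha = (k/(k-1)) * (1 - sum(si^2)/s_total^2)
= (19/18) * (1 - 33.62/76.0)
alpha = 0.5886

0.5886


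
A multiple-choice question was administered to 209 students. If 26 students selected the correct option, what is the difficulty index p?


Item difficulty p = number correct / total examinees
p = 26 / 209
p = 0.1244

0.1244


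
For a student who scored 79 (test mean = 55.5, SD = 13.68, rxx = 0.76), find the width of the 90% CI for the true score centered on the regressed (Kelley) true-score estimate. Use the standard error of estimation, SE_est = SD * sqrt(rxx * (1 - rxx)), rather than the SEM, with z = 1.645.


True score estimate = 0.76*79 + 0.24*55.5 = 73.36
SE_est = SD * sqrt(rxx * (1 - rxx)) = 13.68 * sqrt(0.76 * 0.24) = 13.68 * sqrt(0.1824) = 5.842497
CI = T_est +/- z * SE_est, so width = 2 * z * SE_est = 2 * 1.645 * 5.842497
Width = 19.2218

19.2218


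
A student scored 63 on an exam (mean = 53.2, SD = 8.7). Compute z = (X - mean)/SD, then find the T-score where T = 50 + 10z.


z = (X - mean) / SD = (63 - 53.2) / 8.7
z = 9.8 / 8.7
z = 1.1264
T-score = T = 50 + 10z
Carry z at full precision (z = 9.8 / 8.7) into the conversion:
T-score = 50 + 10 * (9.8 / 8.7) = 50 + 98 / 8.7
T-score = 50 + 11.2644
T-score = 61.2644

61.2644


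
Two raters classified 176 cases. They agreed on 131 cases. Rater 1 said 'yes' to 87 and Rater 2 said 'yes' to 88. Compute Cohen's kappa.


P_o = 131/176 = 0.744318
P_e = (87*88 + 89*88) / 30976 = 0.5
kappa = (P_o - P_e) / (1 - P_e)
kappa = (0.744318 - 0.5) / (1 - 0.5)
kappa = 0.4886

0.4886


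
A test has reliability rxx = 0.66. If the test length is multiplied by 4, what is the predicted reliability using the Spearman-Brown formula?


r_new = (n * rxx) / (1 + (n-1) * rxx)
r_new = (4 * 0.66) / (1 + 3 * 0.66)
r_new = 2.64 / 2.98
r_new = 0.8859

0.8859


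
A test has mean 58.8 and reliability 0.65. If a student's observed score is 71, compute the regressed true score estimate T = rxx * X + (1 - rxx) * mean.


T_est = rxx * X + (1 - rxx) * mean
T_est = 0.65 * 71 + 0.35 * 58.8
T_est = 46.15 + 20.58
T_est = 66.73

66.73


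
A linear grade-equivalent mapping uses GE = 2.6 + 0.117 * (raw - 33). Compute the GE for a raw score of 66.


raw - median = 66 - 33 = 33
slope * diff = 0.117 * 33 = 3.861
GE = 2.6 + 3.861
GE = 6.461

6.461


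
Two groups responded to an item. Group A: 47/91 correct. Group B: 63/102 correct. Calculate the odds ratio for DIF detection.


Odds_A = 47/44 = 1.0682
Odds_B = 63/39 = 1.6154
OR = Odds_A / Odds_B = 1.0682 / 1.6154
Exactly, OR = (47 * 39) / (44 * 63) = 1833 / 2772
OR = 0.6613

0.6613


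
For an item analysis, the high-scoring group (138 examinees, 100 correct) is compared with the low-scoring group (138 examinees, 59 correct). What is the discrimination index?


p_upper = 100/138 = 0.7246
p_lower = 59/138 = 0.4275
D = 0.7246 - 0.4275 = 0.2971

0.2971


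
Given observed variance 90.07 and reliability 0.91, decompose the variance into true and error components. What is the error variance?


var_true = rxx * var_obs = 0.91 * 90.07 = 81.9637
var_error = var_obs - var_true
var_error = 90.07 - 81.9637
var_error = 8.1063

8.1063


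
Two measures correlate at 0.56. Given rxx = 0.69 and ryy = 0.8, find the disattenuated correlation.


r_corrected = rxy / sqrt(rxx * ryy)
= 0.56 / sqrt(0.69 * 0.8)
= 0.56 / sqrt(0.552)
= 0.56 / 0.742967
r_corrected = 0.7537

0.7537


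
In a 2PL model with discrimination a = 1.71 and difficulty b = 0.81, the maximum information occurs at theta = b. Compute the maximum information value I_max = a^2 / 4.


For 2PL, max info at theta = b = 0.81
I_max = a^2 / 4 = 1.71^2 / 4
= 2.9241 / 4
I_max = 0.731

0.731


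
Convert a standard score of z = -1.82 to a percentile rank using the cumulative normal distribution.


CDF(z) = 0.5 * (1 + erf(z/sqrt(2)))
erf(-1.2869) = -0.9312
CDF = 0.0344
Percentile rank = 0.0344 * 100 = 3.44

3.44


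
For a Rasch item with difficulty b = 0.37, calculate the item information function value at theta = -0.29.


P = 1/(1+exp(-(-0.29-0.37))) = 0.3407
I = P*(1-P) = 0.3407 * 0.6593
I = 0.2246

0.2246


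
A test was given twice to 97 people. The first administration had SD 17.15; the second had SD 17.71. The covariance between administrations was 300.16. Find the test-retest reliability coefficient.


r = cov(X,Y) / (SD_X * SD_Y)
r = 300.16 / (17.15 * 17.71)
r = 300.16 / 303.7265
r = 0.9883

0.9883


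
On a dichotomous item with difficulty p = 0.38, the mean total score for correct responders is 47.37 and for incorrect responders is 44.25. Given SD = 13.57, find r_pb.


q = 1 - p = 0.62
rpb = ((M1 - M0) / SD) * sqrt(p * q)
rpb = ((47.37 - 44.25) / 13.57) * sqrt(0.38 * 0.62)
rpb = 0.1116

0.1116


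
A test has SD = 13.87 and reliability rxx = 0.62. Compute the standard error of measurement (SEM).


SEM = SD * sqrt(1 - rxx)
SEM = 13.87 * sqrt(1 - 0.62)
SEM = 13.87 * sqrt(0.38) = 13.87 * 0.616441
SEM = 8.55

8.55


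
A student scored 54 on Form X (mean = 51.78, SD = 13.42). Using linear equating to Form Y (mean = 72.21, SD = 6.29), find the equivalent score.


slope = SD_Y / SD_X = 6.29 / 13.42 ~ 0.4687
intercept = mean_Y - slope * mean_X = 72.21 - (6.29 / 13.42) * 51.78 ~ 47.9405
Y = slope * X + intercept. To avoid rounding drift from the rounded slope/intercept, evaluate the equivalent form Y = mean_Y + SD_Y * (X - mean_X) / SD_X at full precision:
Y = 72.21 + 6.29 * (54 - 51.78) / 13.42
Y = 72.21 + 6.29 * 2.22 / 13.42
Y = 72.21 + 13.9638 / 13.42
Y = 72.21 + 1.0405
Y = 73.2505

73.2505


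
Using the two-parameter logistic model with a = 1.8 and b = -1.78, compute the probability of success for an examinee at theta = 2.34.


a*(theta - b) = 1.8 * (2.34 - -1.78) = 7.416
exp(-7.416) = 0.0006
P = 1 / (1 + 0.0006)
P = 0.9994

0.9994


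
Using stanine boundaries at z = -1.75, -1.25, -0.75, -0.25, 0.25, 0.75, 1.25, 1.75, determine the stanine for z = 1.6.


Stanine boundaries: [-1.75, -1.25, -0.75, -0.25, 0.25, 0.75, 1.25, 1.75]
z = 1.6
Check each boundary:
  z >= -1.75 -> could be stanine 2
  z >= -1.25 -> could be stanine 3
  z >= -0.75 -> could be stanine 4
  z >= -0.25 -> could be stanine 5
  z >= 0.25 -> could be stanine 6
  z >= 0.75 -> could be stanine 7
  z >= 1.25 -> could be stanine 8
  z < 1.75
Highest qualifying boundary gives stanine = 8

8


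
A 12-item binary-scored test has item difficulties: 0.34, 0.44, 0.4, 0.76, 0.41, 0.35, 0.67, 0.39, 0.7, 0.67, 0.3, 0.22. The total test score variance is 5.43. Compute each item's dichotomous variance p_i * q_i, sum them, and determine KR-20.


For each item, compute p_i * q_i:
  Item 1: 0.34 * 0.66 = 0.2244
  Item 2: 0.44 * 0.56 = 0.2464
  Item 3: 0.4 * 0.6 = 0.24
  Item 4: 0.76 * 0.24 = 0.1824
  Item 5: 0.41 * 0.59 = 0.2419
  Item 6: 0.35 * 0.65 = 0.2275
  Item 7: 0.67 * 0.33 = 0.2211
  Item 8: 0.39 * 0.61 = 0.2379
  Item 9: 0.7 * 0.3 = 0.21
  Item 10: 0.67 * 0.33 = 0.2211
  Item 11: 0.3 * 0.7 = 0.21
  Item 12: 0.22 * 0.78 = 0.1716
Sum(p_i * q_i) = 0.2244 + 0.2464 + 0.24 + 0.1824 + 0.2419 + 0.2275 + 0.2211 + 0.2379 + 0.21 + 0.2211 + 0.21 + 0.1716 = 2.6343
KR-20 = (k/(k-1)) * (1 - Sum(p_i*q_i) / Var_total)
= (12/11) * (1 - 2.6343/5.43)
= 1.0909 * 0.5149
KR-20 = 0.5617

0.5617


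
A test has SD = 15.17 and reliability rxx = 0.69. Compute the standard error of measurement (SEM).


SEM = SD * sqrt(1 - rxx)
SEM = 15.17 * sqrt(1 - 0.69)
SEM = 15.17 * sqrt(0.31) = 15.17 * 0.556776
SEM = 8.4463

8.4463


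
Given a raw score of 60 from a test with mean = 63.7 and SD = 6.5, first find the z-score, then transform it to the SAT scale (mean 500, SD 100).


z = (X - mean) / SD = (60 - 63.7) / 6.5
z = -3.7 / 6.5
z = -0.5692
SAT-scale = SAT = 500 + 100z
Carry z at full precision (z = -3.7 / 6.5) into the conversion:
SAT-scale = 500 + 100 * (-3.7 / 6.5) = 500 + -370 / 6.5
SAT-scale = 500 + -56.9231
SAT-scale = 443.0769

443.0769


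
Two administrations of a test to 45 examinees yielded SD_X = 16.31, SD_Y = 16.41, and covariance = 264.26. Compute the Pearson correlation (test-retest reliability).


r = cov(X,Y) / (SD_X * SD_Y)
r = 264.26 / (16.31 * 16.41)
r = 264.26 / 267.6471
r = 0.9873

0.9873


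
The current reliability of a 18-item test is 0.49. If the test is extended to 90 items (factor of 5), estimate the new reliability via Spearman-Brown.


r_new = (n * rxx) / (1 + (n-1) * rxx)
r_new = (5 * 0.49) / (1 + 4 * 0.49)
r_new = 2.45 / 2.96
r_new = 0.8277

0.8277


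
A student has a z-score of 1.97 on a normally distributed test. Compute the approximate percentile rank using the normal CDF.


CDF(z) = 0.5 * (1 + erf(z/sqrt(2)))
erf(1.393) = 0.9512
CDF = 0.9756
Percentile rank = 0.9756 * 100 = 97.56

97.56


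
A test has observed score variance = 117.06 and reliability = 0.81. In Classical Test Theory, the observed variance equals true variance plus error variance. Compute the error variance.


var_true = rxx * var_obs = 0.81 * 117.06 = 94.8186
var_error = var_obs - var_true
var_error = 117.06 - 94.8186
var_error = 22.2414

22.2414


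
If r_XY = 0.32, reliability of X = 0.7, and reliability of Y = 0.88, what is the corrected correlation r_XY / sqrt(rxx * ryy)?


r_corrected = rxy / sqrt(rxx * ryy)
= 0.32 / sqrt(0.7 * 0.88)
= 0.32 / sqrt(0.616)
= 0.32 / 0.784857
r_corrected = 0.4077

0.4077


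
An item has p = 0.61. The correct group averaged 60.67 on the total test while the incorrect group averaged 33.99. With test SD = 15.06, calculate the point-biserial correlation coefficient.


q = 1 - p = 0.39
rpb = ((M1 - M0) / SD) * sqrt(p * q)
rpb = ((60.67 - 33.99) / 15.06) * sqrt(0.61 * 0.39)
rpb = 0.8641

0.8641


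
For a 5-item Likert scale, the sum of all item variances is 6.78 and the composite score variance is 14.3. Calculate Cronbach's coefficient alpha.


alpha = (k/(k-1)) * (1 - sum(si^2)/s_total^2)
= (5/4) * (1 - 6.78/14.3)
alpha = 0.6573

0.6573


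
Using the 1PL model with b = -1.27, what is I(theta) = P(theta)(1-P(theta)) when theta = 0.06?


P = 1/(1+exp(-(0.06--1.27))) = 0.7908
I = P*(1-P) = 0.7908 * 0.2092
I = 0.1654

0.1654


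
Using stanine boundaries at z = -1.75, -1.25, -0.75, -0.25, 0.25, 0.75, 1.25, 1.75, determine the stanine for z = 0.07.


Stanine boundaries: [-1.75, -1.25, -0.75, -0.25, 0.25, 0.75, 1.25, 1.75]
z = 0.07
Check each boundary:
  z >= -1.75 -> could be stanine 2
  z >= -1.25 -> could be stanine 3
  z >= -0.75 -> could be stanine 4
  z >= -0.25 -> could be stanine 5
  z < 0.25
  z < 0.75
  z < 1.25
  z < 1.75
Highest qualifying boundary gives stanine = 5

5


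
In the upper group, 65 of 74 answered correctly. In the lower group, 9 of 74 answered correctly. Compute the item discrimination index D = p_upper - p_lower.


p_upper = 65/74 = 0.8784
p_lower = 9/74 = 0.1216
D = 0.8784 - 0.1216 = 0.7568

0.7568


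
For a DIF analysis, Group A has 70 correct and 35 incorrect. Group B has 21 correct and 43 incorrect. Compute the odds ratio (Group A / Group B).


Odds_A = 70/35 = 2.0
Odds_B = 21/43 = 0.4884
OR = Odds_A / Odds_B = 2.0 / 0.4884
Exactly, OR = (70 * 43) / (35 * 21) = 3010 / 735
OR = 4.0952

4.0952


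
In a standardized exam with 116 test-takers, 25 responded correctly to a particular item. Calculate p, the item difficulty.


Item difficulty p = number correct / total examinees
p = 25 / 116
p = 0.2155

0.2155


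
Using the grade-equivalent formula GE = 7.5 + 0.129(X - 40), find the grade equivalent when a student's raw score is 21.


raw - median = 21 - 40 = -19
slope * diff = 0.129 * -19 = -2.451
GE = 7.5 + -2.451
GE = 5.049

5.049


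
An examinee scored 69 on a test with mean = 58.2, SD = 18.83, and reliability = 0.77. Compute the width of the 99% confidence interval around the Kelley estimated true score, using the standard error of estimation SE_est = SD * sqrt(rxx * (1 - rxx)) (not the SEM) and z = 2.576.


True score estimate = 0.77*69 + 0.23*58.2 = 66.516
SE_est = SD * sqrt(rxx * (1 - rxx)) = 18.83 * sqrt(0.77 * 0.23) = 18.83 * sqrt(0.1771) = 7.924276
CI = T_est +/- z * SE_est, so width = 2 * z * SE_est = 2 * 2.576 * 7.924276
Width = 40.8259

40.8259


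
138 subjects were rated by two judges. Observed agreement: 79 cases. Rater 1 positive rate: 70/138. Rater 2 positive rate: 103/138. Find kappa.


P_o = 79/138 = 0.572464
P_e = (70*103 + 68*35) / 19044 = 0.503571
kappa = (P_o - P_e) / (1 - P_e)
kappa = (0.572464 - 0.503571) / (1 - 0.503571)
kappa = 0.1388

0.1388


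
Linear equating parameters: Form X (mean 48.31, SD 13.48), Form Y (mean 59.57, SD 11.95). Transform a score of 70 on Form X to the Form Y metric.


slope = SD_Y / SD_X = 11.95 / 13.48 ~ 0.8865
intercept = mean_Y - slope * mean_X = 59.57 - (11.95 / 13.48) * 48.31 ~ 16.7433
Y = slope * X + intercept. To avoid rounding drift from the rounded slope/intercept, evaluate the equivalent form Y = mean_Y + SD_Y * (X - mean_X) / SD_X at full precision:
Y = 59.57 + 11.95 * (70 - 48.31) / 13.48
Y = 59.57 + 11.95 * 21.69 / 13.48
Y = 59.57 + 259.1955 / 13.48
Y = 59.57 + 19.2282
Y = 78.7982

78.7982


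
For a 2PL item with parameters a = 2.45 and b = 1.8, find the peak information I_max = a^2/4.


For 2PL, max info at theta = b = 1.8
I_max = a^2 / 4 = 2.45^2 / 4
= 6.0025 / 4
I_max = 1.5006

1.5006


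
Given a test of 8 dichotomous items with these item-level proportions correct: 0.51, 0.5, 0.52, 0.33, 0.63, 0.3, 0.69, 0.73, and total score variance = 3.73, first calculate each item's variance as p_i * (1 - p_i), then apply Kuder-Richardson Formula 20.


For each item, compute p_i * q_i:
  Item 1: 0.51 * 0.49 = 0.2499
  Item 2: 0.5 * 0.5 = 0.25
  Item 3: 0.52 * 0.48 = 0.2496
  Item 4: 0.33 * 0.67 = 0.2211
  Item 5: 0.63 * 0.37 = 0.2331
  Item 6: 0.3 * 0.7 = 0.21
  Item 7: 0.69 * 0.31 = 0.2139
  Item 8: 0.73 * 0.27 = 0.1971
Sum(p_i * q_i) = 0.2499 + 0.25 + 0.2496 + 0.2211 + 0.2331 + 0.21 + 0.2139 + 0.1971 = 1.8247
KR-20 = (k/(k-1)) * (1 - Sum(p_i*q_i) / Var_total)
= (8/7) * (1 - 1.8247/3.73)
= 1.1429 * 0.5108
KR-20 = 0.5838

0.5838


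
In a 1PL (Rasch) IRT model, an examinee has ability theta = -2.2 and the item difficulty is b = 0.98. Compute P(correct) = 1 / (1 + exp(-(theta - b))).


theta - b = -2.2 - 0.98 = -3.18
exp(-(theta - b)) = exp(3.18) = 24.0468
P = 1 / (1 + 24.0468)
P = 0.0399

0.0399


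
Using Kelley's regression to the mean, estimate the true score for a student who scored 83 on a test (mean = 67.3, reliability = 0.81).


T_est = rxx * X + (1 - rxx) * mean
T_est = 0.81 * 83 + 0.19 * 67.3
T_est = 67.23 + 12.787
T_est = 80.017

80.017


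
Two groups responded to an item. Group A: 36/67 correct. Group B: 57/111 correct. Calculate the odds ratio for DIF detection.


Odds_A = 36/31 = 1.1613
Odds_B = 57/54 = 1.0556
OR = Odds_A / Odds_B = 1.1613 / 1.0556
Exactly, OR = (36 * 54) / (31 * 57) = 1944 / 1767
OR = 1.1002

1.1002


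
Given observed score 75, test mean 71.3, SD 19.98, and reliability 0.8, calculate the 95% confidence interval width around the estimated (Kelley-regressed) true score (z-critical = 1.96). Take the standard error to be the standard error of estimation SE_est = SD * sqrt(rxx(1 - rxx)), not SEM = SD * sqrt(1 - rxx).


True score estimate = 0.8*75 + 0.2*71.3 = 74.26
SE_est = SD * sqrt(rxx * (1 - rxx)) = 19.98 * sqrt(0.8 * 0.2) = 19.98 * sqrt(0.16) = 7.992
CI = T_est +/- z * SE_est, so width = 2 * z * SE_est = 2 * 1.96 * 7.992
Width = 31.3286

31.3286


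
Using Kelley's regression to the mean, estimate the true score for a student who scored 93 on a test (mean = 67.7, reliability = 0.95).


T_est = rxx * X + (1 - rxx) * mean
T_est = 0.95 * 93 + 0.05 * 67.7
T_est = 88.35 + 3.385
T_est = 91.735

91.735


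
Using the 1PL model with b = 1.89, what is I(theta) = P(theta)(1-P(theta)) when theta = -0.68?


P = 1/(1+exp(-(-0.68-1.89))) = 0.0711
I = P*(1-P) = 0.0711 * 0.9289
I = 0.066

0.066


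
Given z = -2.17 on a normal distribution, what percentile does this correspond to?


CDF(z) = 0.5 * (1 + erf(z/sqrt(2)))
erf(-1.5344) = -0.97
CDF = 0.015
Percentile rank = 0.015 * 100 = 1.5

1.5


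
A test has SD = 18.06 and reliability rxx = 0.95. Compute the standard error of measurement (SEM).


SEM = SD * sqrt(1 - rxx)
SEM = 18.06 * sqrt(1 - 0.95)
SEM = 18.06 * sqrt(0.05) = 18.06 * 0.223607
SEM = 4.0383

4.0383


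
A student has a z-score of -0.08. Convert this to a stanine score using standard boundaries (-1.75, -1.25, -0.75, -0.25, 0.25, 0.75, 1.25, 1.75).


Stanine boundaries: [-1.75, -1.25, -0.75, -0.25, 0.25, 0.75, 1.25, 1.75]
z = -0.08
Check each boundary:
  z >= -1.75 -> could be stanine 2
  z >= -1.25 -> could be stanine 3
  z >= -0.75 -> could be stanine 4
  z >= -0.25 -> could be stanine 5
  z < 0.25
  z < 0.75
  z < 1.25
  z < 1.75
Highest qualifying boundary gives stanine = 5

5


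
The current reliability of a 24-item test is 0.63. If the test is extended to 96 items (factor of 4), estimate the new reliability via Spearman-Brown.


r_new = (n * rxx) / (1 + (n-1) * rxx)
r_new = (4 * 0.63) / (1 + 3 * 0.63)
r_new = 2.52 / 2.89
r_new = 0.872

0.872


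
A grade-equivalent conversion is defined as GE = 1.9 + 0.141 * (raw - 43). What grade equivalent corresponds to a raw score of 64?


raw - median = 64 - 43 = 21
slope * diff = 0.141 * 21 = 2.961
GE = 1.9 + 2.961
GE = 4.861

4.861


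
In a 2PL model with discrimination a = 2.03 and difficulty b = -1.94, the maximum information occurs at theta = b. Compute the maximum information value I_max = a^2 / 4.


For 2PL, max info at theta = b = -1.94
I_max = a^2 / 4 = 2.03^2 / 4
= 4.1209 / 4
I_max = 1.0302

1.0302


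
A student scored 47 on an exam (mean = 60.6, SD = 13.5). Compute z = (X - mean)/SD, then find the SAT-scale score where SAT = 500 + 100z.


z = (X - mean) / SD = (47 - 60.6) / 13.5
z = -13.6 / 13.5
z = -1.0074
SAT-scale = SAT = 500 + 100z
Carry z at full precision (z = -13.6 / 13.5) into the conversion:
SAT-scale = 500 + 100 * (-13.6 / 13.5) = 500 + -1360 / 13.5
SAT-scale = 500 + -100.7407
SAT-scale = 399.2593

399.2593


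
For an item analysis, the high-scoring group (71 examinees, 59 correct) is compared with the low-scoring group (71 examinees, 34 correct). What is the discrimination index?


p_upper = 59/71 = 0.831
p_lower = 34/71 = 0.4789
D = 0.831 - 0.4789 = 0.3521

0.3521


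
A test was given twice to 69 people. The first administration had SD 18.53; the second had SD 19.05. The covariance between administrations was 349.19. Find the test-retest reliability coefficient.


r = cov(X,Y) / (SD_X * SD_Y)
r = 349.19 / (18.53 * 19.05)
r = 349.19 / 352.9965
r = 0.9892

0.9892


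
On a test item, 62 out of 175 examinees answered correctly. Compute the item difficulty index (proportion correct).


Item difficulty p = number correct / total examinees
p = 62 / 175
p = 0.3543

0.3543


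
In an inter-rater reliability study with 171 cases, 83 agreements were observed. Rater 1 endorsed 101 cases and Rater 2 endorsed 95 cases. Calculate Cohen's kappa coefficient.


P_o = 83/171 = 0.48538
P_e = (101*95 + 70*76) / 29241 = 0.510071
kappa = (P_o - P_e) / (1 - P_e)
kappa = (0.48538 - 0.510071) / (1 - 0.510071)
kappa = -0.0504

-0.0504


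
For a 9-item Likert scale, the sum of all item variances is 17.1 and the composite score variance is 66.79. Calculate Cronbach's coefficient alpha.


alpha = (k/(k-1)) * (1 - sum(si^2)/s_total^2)
= (9/8) * (1 - 17.1/66.79)
alpha = 0.837

0.837


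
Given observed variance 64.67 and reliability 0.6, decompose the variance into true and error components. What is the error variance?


var_true = rxx * var_obs = 0.6 * 64.67 = 38.802
var_error = var_obs - var_true
var_error = 64.67 - 38.802
var_error = 25.868

25.868


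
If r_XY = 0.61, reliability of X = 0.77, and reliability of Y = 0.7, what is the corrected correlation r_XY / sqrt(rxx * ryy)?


r_corrected = rxy / sqrt(rxx * ryy)
= 0.61 / sqrt(0.77 * 0.7)
= 0.61 / sqrt(0.539)
= 0.61 / 0.734166
r_corrected = 0.8309

0.8309


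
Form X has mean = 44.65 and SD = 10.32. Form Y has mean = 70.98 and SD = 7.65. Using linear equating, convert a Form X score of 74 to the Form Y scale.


slope = SD_Y / SD_X = 7.65 / 10.32 ~ 0.7413
intercept = mean_Y - slope * mean_X = 70.98 - (7.65 / 10.32) * 44.65 ~ 37.8819
Y = slope * X + intercept. To avoid rounding drift from the rounded slope/intercept, evaluate the equivalent form Y = mean_Y + SD_Y * (X - mean_X) / SD_X at full precision:
Y = 70.98 + 7.65 * (74 - 44.65) / 10.32
Y = 70.98 + 7.65 * 29.35 / 10.32
Y = 70.98 + 224.5275 / 10.32
Y = 70.98 + 21.7565
Y = 92.7365

92.7365


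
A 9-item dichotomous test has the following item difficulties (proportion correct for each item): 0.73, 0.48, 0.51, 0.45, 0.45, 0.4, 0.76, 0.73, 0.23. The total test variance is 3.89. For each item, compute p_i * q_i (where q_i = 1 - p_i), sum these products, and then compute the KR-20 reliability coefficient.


For each item, compute p_i * q_i:
  Item 1: 0.73 * 0.27 = 0.1971
  Item 2: 0.48 * 0.52 = 0.2496
  Item 3: 0.51 * 0.49 = 0.2499
  Item 4: 0.45 * 0.55 = 0.2475
  Item 5: 0.45 * 0.55 = 0.2475
  Item 6: 0.4 * 0.6 = 0.24
  Item 7: 0.76 * 0.24 = 0.1824
  Item 8: 0.73 * 0.27 = 0.1971
  Item 9: 0.23 * 0.77 = 0.1771
Sum(p_i * q_i) = 0.1971 + 0.2496 + 0.2499 + 0.2475 + 0.2475 + 0.24 + 0.1824 + 0.1971 + 0.1771 = 1.9882
KR-20 = (k/(k-1)) * (1 - Sum(p_i*q_i) / Var_total)
= (9/8) * (1 - 1.9882/3.89)
= 1.125 * 0.4889
KR-20 = 0.55

0.55


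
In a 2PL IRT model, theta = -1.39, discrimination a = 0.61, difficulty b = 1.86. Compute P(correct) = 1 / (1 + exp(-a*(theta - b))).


a*(theta - b) = 0.61 * (-1.39 - 1.86) = -1.9825
exp(--1.9825) = 7.2609
P = 1 / (1 + 7.2609)
P = 0.1211

0.1211


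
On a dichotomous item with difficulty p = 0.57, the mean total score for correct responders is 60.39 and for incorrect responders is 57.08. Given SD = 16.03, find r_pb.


q = 1 - p = 0.43
rpb = ((M1 - M0) / SD) * sqrt(p * q)
rpb = ((60.39 - 57.08) / 16.03) * sqrt(0.57 * 0.43)
rpb = 0.1022

0.1022


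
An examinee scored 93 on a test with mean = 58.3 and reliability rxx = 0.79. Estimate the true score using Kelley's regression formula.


T_est = rxx * X + (1 - rxx) * mean
T_est = 0.79 * 93 + 0.21 * 58.3
T_est = 73.47 + 12.243
T_est = 85.713

85.713


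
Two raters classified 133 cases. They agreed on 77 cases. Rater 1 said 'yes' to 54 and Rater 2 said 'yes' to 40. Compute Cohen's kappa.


P_o = 77/133 = 0.578947
P_e = (54*40 + 79*93) / 17689 = 0.537453
kappa = (P_o - P_e) / (1 - P_e)
kappa = (0.578947 - 0.537453) / (1 - 0.537453)
kappa = 0.0897

0.0897


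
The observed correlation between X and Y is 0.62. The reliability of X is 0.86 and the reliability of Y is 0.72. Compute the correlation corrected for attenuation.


r_corrected = rxy / sqrt(rxx * ryy)
= 0.62 / sqrt(0.86 * 0.72)
= 0.62 / sqrt(0.6192)
= 0.62 / 0.786893
r_corrected = 0.7879

0.7879


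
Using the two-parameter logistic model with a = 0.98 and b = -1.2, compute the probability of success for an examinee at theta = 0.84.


a*(theta - b) = 0.98 * (0.84 - -1.2) = 1.9992
exp(-1.9992) = 0.1354
P = 1 / (1 + 0.1354)
P = 0.8807

0.8807


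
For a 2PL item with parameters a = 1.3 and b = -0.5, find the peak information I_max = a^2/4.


For 2PL, max info at theta = b = -0.5
I_max = a^2 / 4 = 1.3^2 / 4
= 1.69 / 4
I_max = 0.4225

0.4225


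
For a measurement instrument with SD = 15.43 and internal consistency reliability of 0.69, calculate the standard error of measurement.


SEM = SD * sqrt(1 - rxx)
SEM = 15.43 * sqrt(1 - 0.69)
SEM = 15.43 * sqrt(0.31) = 15.43 * 0.556776
SEM = 8.5911

8.5911


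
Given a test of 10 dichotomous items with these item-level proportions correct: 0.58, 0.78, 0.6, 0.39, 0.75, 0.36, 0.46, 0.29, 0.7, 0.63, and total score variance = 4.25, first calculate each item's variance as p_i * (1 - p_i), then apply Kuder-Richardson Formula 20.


For each item, compute p_i * q_i:
  Item 1: 0.58 * 0.42 = 0.2436
  Item 2: 0.78 * 0.22 = 0.1716
  Item 3: 0.6 * 0.4 = 0.24
  Item 4: 0.39 * 0.61 = 0.2379
  Item 5: 0.75 * 0.25 = 0.1875
  Item 6: 0.36 * 0.64 = 0.2304
  Item 7: 0.46 * 0.54 = 0.2484
  Item 8: 0.29 * 0.71 = 0.2059
  Item 9: 0.7 * 0.3 = 0.21
  Item 10: 0.63 * 0.37 = 0.2331
Sum(p_i * q_i) = 0.2436 + 0.1716 + 0.24 + 0.2379 + 0.1875 + 0.2304 + 0.2484 + 0.2059 + 0.21 + 0.2331 = 2.2084
KR-20 = (k/(k-1)) * (1 - Sum(p_i*q_i) / Var_total)
= (10/9) * (1 - 2.2084/4.25)
= 1.1111 * 0.4804
KR-20 = 0.5338

0.5338


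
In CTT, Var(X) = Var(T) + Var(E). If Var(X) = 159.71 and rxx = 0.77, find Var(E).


var_true = rxx * var_obs = 0.77 * 159.71 = 122.9767
var_error = var_obs - var_true
var_error = 159.71 - 122.9767
var_error = 36.7333

36.7333


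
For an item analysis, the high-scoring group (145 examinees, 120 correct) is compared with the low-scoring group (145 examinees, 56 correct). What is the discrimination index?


p_upper = 120/145 = 0.8276
p_lower = 56/145 = 0.3862
D = 0.8276 - 0.3862 = 0.4414

0.4414


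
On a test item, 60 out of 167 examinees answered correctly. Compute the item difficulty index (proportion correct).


Item difficulty p = number correct / total examinees
p = 60 / 167
p = 0.3593

0.3593


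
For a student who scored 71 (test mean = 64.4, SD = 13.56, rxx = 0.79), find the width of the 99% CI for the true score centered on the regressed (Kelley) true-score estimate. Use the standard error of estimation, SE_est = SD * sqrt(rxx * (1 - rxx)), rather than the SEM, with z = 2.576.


True score estimate = 0.79*71 + 0.21*64.4 = 69.614
SE_est = SD * sqrt(rxx * (1 - rxx)) = 13.56 * sqrt(0.79 * 0.21) = 13.56 * sqrt(0.1659) = 5.5231
CI = T_est +/- z * SE_est, so width = 2 * z * SE_est = 2 * 2.576 * 5.5231
Width = 28.455

28.455


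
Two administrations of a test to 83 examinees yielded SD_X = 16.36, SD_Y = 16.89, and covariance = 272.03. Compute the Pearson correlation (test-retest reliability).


r = cov(X,Y) / (SD_X * SD_Y)
r = 272.03 / (16.36 * 16.89)
r = 272.03 / 276.3204
r = 0.9845

0.9845


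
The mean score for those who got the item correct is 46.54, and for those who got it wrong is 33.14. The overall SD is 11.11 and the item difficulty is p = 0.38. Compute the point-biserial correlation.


q = 1 - p = 0.62
rpb = ((M1 - M0) / SD) * sqrt(p * q)
rpb = ((46.54 - 33.14) / 11.11) * sqrt(0.38 * 0.62)
rpb = 0.5854

0.5854


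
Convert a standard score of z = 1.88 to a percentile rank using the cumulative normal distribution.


CDF(z) = 0.5 * (1 + erf(z/sqrt(2)))
erf(1.3294) = 0.9399
CDF = 0.9699
Percentile rank = 0.9699 * 100 = 96.99

96.99


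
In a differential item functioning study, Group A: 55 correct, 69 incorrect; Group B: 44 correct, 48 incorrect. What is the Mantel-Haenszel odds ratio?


Odds_A = 55/69 = 0.7971
Odds_B = 44/48 = 0.9167
OR = Odds_A / Odds_B = 0.7971 / 0.9167
Exactly, OR = (55 * 48) / (69 * 44) = 2640 / 3036
OR = 0.8696

0.8696


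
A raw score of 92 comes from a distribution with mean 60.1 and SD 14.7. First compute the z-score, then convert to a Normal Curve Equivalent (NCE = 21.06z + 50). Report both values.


z = (X - mean) / SD = (92 - 60.1) / 14.7
z = 31.9 / 14.7
z = 2.1701
NCE = NCE = 21.06z + 50
Carry z at full precision (z = 31.9 / 14.7) into the conversion:
NCE = 21.06 * (31.9 / 14.7) + 50 = 671.814 / 14.7 + 50
NCE = 45.7016 + 50
NCE = 95.7016

95.7016


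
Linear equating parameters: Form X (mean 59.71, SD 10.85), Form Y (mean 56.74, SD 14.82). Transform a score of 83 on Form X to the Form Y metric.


slope = SD_Y / SD_X = 14.82 / 10.85 ~ 1.3659
intercept = mean_Y - slope * mean_X = 56.74 - (14.82 / 10.85) * 59.71 ~ -24.8178
Y = slope * X + intercept. To avoid rounding drift from the rounded slope/intercept, evaluate the equivalent form Y = mean_Y + SD_Y * (X - mean_X) / SD_X at full precision:
Y = 56.74 + 14.82 * (83 - 59.71) / 10.85
Y = 56.74 + 14.82 * 23.29 / 10.85
Y = 56.74 + 345.1578 / 10.85
Y = 56.74 + 31.8118
Y = 88.5518

88.5518


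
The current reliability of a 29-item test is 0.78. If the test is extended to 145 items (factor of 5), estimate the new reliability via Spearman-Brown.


r_new = (n * rxx) / (1 + (n-1) * rxx)
r_new = (5 * 0.78) / (1 + 4 * 0.78)
r_new = 3.9 / 4.12
r_new = 0.9466

0.9466


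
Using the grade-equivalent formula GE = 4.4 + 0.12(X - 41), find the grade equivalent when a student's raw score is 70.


raw - median = 70 - 41 = 29
slope * diff = 0.12 * 29 = 3.48
GE = 4.4 + 3.48
GE = 7.88

7.88


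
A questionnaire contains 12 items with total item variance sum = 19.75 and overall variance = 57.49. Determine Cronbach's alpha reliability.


alpha = (k/(k-1)) * (1 - sum(si^2)/s_total^2)
= (12/11) * (1 - 19.75/57.49)
alpha = 0.7161

0.7161


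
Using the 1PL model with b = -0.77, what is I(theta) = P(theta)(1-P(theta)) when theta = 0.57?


P = 1/(1+exp(-(0.57--0.77))) = 0.7925
I = P*(1-P) = 0.7925 * 0.2075
I = 0.1644

0.1644


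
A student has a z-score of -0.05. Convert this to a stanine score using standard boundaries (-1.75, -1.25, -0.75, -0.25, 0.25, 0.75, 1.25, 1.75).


Stanine boundaries: [-1.75, -1.25, -0.75, -0.25, 0.25, 0.75, 1.25, 1.75]
z = -0.05
Check each boundary:
  z >= -1.75 -> could be stanine 2
  z >= -1.25 -> could be stanine 3
  z >= -0.75 -> could be stanine 4
  z >= -0.25 -> could be stanine 5
  z < 0.25
  z < 0.75
  z < 1.25
  z < 1.75
Highest qualifying boundary gives stanine = 5

5
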